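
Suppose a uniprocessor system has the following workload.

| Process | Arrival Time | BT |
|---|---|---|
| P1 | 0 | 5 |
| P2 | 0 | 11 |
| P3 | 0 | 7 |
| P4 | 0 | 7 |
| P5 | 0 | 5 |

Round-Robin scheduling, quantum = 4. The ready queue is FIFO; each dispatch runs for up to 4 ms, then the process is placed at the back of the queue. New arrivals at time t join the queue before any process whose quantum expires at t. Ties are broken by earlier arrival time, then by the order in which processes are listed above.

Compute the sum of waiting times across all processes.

112

Timeline: | P1 0-4 | P2 4-8 | P3 8-12 | P4 12-16 | P5 16-20 | P1 20-21 | P2 21-25 | P3 25-28 | P4 28-31 | P5 31-32 | P2 32-35 |
Completion: P1=21  P2=35  P3=28  P4=31  P5=32
Waiting = turnaround − burst: P1=16, P2=24, P3=21, P4=24, P5=27
Total waiting = 16 + 24 + 21 + 24 + 27 = 112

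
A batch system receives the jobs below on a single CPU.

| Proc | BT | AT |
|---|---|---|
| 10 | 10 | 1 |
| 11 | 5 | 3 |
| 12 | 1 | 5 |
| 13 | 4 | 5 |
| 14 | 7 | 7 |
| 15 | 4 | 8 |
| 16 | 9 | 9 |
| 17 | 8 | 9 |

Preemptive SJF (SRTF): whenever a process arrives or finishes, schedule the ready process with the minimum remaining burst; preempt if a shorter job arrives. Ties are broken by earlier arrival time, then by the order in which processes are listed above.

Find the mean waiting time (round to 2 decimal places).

Timeline: | idle 0-1 | 10 1-3 | 11 3-5 | 12 5-6 | 11 6-9 | 13 9-13 | 15 13-17 | 14 17-24 | 10 24-32 | 17 32-40 | 16 40-49 |
Completion: 10=32  11=9  12=6  13=13  14=24  15=17  16=49  17=40
Turnaround (C−A): 10=31  11=6  12=1  13=8  14=17  15=9  16=40  17=31
Waiting times: 10=21, 11=1, 12=0, 13=4, 14=10, 15=5, 16=31, 17=23
Average waiting = (21+1+0+4+10+5+31+23) / 8 = 95/8 = 11.88

11.88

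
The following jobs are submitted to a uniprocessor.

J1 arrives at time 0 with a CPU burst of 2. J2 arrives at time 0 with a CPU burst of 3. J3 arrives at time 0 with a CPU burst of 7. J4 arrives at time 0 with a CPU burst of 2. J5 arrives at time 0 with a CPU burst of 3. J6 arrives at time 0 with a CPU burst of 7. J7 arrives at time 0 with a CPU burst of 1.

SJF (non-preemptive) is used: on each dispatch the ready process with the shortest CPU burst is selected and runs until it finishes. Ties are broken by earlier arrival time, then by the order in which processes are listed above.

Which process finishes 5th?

J5

Timeline: | J7 0-1 | J1 1-3 | J4 3-5 | J2 5-8 | J5 8-11 | J3 11-18 | J6 18-25 |
Completion: J1=3  J2=8  J3=18  J4=5  J5=11  J6=25  J7=1
Turnaround (C−A): J1=3  J2=8  J3=18  J4=5  J5=11  J6=25  J7=1
Finish order: J7 → J1 → J4 → J2 → J5 → J3 → J6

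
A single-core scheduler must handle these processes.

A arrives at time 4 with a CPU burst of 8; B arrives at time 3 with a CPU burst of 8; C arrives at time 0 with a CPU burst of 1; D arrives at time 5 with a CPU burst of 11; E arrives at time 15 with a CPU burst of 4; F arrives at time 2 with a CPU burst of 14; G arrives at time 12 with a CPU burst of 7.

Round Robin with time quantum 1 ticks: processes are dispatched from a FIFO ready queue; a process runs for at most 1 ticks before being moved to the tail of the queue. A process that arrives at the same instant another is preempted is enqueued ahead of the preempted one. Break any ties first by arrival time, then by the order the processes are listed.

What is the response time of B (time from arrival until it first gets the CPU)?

Gantt: | C 0-1 | idle 1-2 | F 2-3 | B 3-4 | F 4-5 | A 5-6 | B 6-7 | D 7-8 | F 8-9 | A 9-10 | B 10-11 | D 11-12 | F 12-13 | A 13-14 | B 14-15 | G 15-16 | D 16-17 | F 17-18 | A 18-19 | E 19-20 | B 20-21 | G 21-22 | D 22-23 | F 23-24 | A 24-25 | E 25-26 | B 26-27 | G 27-28 | D 28-29 | F 29-30 | A 30-31 | E 31-32 | B 32-33 | G 33-34 | D 34-35 | F 35-36 | A 36-37 | E 37-38 | B 38-39 | G 39-40 | D 40-41 | F 41-42 | A 42-43 | G 43-44 | D 44-45 | F 45-46 | G 46-47 | D 47-48 | F 48-49 | D 49-50 | F 50-51 | D 51-52 | F 52-54 |
Completion: A=43  B=39  C=1  D=52  E=38  F=54  G=47
Turnaround (C−A): A=39  B=36  C=1  D=47  E=23  F=52  G=35
Response(B) = first start − arrival = 3 − 3 = 0

0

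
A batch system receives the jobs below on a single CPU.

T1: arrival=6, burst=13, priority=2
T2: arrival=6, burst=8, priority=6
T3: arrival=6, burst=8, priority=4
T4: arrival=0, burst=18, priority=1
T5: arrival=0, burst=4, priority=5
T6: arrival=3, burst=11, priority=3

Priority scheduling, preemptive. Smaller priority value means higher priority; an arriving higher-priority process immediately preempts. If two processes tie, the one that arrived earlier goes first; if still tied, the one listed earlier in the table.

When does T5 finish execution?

Schedule: | T4 0-18 | T1 18-31 | T6 31-42 | T3 42-50 | T5 50-54 | T2 54-62 |
Completion: T1=31  T2=62  T3=50  T4=18  T5=54  T6=42
Turnaround (C−A): T1=25  T2=56  T3=44  T4=18  T5=54  T6=39

54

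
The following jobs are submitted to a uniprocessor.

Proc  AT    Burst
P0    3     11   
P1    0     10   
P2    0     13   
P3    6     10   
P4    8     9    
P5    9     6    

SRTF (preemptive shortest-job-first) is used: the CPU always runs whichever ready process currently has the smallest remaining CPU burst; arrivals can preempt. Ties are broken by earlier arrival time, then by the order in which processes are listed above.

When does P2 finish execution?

Gantt: | P1 0-10 | P5 10-16 | P4 16-25 | P3 25-35 | P0 35-46 | P2 46-59 |
Completion: P0=46  P1=10  P2=59  P3=35  P4=25  P5=16
Turnaround (C−A): P0=43  P1=10  P2=59  P3=29  P4=17  P5=7

59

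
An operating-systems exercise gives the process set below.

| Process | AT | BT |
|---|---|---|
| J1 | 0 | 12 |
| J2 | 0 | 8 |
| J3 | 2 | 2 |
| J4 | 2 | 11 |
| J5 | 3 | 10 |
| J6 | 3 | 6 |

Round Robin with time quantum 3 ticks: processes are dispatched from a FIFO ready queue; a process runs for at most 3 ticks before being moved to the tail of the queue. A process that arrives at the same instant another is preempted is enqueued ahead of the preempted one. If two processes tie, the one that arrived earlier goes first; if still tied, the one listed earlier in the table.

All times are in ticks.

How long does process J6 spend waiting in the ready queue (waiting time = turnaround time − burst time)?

Gantt: | J1 0-3 | J2 3-6 | J3 6-8 | J4 8-11 | J5 11-14 | J6 14-17 | J1 17-20 | J2 20-23 | J4 23-26 | J5 26-29 | J6 29-32 | J1 32-35 | J2 35-37 | J4 37-40 | J5 40-43 | J1 43-46 | J4 46-48 | J5 48-49 |
Completion: J1=46  J2=37  J3=8  J4=48  J5=49  J6=32
Waiting(J6) = turnaround − burst = 29 − 6 = 23

23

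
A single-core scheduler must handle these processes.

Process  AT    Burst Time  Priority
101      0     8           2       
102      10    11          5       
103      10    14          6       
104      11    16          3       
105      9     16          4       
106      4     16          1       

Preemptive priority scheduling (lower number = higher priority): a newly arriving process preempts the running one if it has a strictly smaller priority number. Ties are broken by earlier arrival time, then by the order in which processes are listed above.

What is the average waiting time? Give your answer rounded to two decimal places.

27.17

Schedule: | 101 0-4 | 106 4-20 | 101 20-24 | 104 24-40 | 105 40-56 | 102 56-67 | 103 67-81 |
Completion: 101=24  102=67  103=81  104=40  105=56  106=20
Waiting times: 101=16, 102=46, 103=57, 104=13, 105=31, 106=0
Average waiting = (16+46+57+13+31+0) / 6 = 163/6 = 27.17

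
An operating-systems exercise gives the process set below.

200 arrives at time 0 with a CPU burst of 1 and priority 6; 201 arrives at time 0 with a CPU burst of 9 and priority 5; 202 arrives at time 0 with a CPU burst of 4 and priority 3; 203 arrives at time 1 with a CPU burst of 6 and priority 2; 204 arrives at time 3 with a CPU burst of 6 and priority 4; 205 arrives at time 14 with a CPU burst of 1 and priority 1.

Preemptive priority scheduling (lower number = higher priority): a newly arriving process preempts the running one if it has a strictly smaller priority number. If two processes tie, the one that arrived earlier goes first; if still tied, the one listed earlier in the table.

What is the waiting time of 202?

Gantt: | 202 0-1 | 203 1-7 | 202 7-10 | 204 10-14 | 205 14-15 | 204 15-17 | 201 17-26 | 200 26-27 |
Completion: 200=27  201=26  202=10  203=7  204=17  205=15
Turnaround (C−A): 200=27  201=26  202=10  203=6  204=14  205=1
Waiting(202) = turnaround − burst = 10 − 4 = 6

6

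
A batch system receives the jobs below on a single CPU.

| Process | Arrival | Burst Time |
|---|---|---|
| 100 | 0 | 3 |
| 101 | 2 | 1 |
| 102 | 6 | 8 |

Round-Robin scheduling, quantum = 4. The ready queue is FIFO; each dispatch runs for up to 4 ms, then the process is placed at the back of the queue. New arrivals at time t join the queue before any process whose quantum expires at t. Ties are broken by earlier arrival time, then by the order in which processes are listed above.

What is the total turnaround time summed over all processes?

Schedule: | 100 0-3 | 101 3-4 | idle 4-6 | 102 6-14 |
Completion: 100=3  101=4  102=14
Turnaround = completion − arrival: 100=3, 101=2, 102=8
Total turnaround = 3 + 2 + 8 = 13

13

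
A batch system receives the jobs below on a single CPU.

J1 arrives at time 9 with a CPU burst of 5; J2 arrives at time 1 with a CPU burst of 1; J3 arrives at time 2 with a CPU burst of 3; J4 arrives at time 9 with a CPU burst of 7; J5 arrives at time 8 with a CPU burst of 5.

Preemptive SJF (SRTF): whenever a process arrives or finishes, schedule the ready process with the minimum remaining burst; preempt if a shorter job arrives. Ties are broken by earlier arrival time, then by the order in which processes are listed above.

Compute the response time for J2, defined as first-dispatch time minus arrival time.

0

Schedule: | idle 0-1 | J2 1-2 | J3 2-5 | idle 5-8 | J5 8-13 | J1 13-18 | J4 18-25 |
Completion: J1=18  J2=2  J3=5  J4=25  J5=13
Turnaround (C−A): J1=9  J2=1  J3=3  J4=16  J5=5
Response(J2) = first start − arrival = 1 − 1 = 0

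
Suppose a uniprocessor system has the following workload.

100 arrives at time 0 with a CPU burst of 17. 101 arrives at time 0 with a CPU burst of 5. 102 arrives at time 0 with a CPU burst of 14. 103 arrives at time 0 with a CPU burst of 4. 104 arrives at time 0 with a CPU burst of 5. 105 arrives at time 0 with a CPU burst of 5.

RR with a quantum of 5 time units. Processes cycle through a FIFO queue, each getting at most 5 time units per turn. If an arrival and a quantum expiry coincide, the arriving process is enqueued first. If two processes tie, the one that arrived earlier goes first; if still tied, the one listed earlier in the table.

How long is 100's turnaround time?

Schedule: | 100 0-5 | 101 5-10 | 102 10-15 | 103 15-19 | 104 19-24 | 105 24-29 | 100 29-34 | 102 34-39 | 100 39-44 | 102 44-48 | 100 48-50 |
Completion: 100=50  101=10  102=48  103=19  104=24  105=29
Turnaround(100) = completion − arrival = 50 − 0 = 50

50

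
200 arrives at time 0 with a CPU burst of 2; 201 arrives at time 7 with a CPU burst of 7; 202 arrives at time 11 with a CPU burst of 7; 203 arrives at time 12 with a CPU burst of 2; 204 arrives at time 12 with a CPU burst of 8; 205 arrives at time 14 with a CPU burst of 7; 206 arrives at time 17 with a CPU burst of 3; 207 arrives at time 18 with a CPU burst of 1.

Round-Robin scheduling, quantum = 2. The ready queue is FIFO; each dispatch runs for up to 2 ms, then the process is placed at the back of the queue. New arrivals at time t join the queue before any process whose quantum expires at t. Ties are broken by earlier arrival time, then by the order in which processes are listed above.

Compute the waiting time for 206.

Schedule: | 200 0-2 | idle 2-7 | 201 7-11 | 202 11-13 | 201 13-15 | 203 15-17 | 204 17-19 | 202 19-21 | 205 21-23 | 201 23-24 | 206 24-26 | 207 26-27 | 204 27-29 | 202 29-31 | 205 31-33 | 206 33-34 | 204 34-36 | 202 36-37 | 205 37-39 | 204 39-41 | 205 41-42 |
Completion: 200=2  201=24  202=37  203=17  204=41  205=42  206=34  207=27
Turnaround (C−A): 200=2  201=17  202=26  203=5  204=29  205=28  206=17  207=9
Waiting(206) = turnaround − burst = 17 − 3 = 14

14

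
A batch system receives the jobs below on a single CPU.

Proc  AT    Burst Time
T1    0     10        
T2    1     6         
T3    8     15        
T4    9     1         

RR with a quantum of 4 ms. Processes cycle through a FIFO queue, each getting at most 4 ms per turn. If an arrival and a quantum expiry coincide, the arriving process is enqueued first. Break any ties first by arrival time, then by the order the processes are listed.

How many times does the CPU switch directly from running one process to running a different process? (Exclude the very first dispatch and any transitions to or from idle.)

7

Gantt: | T1 0-4 | T2 4-8 | T1 8-12 | T3 12-16 | T2 16-18 | T4 18-19 | T1 19-21 | T3 21-32 |
Completion: T1=21  T2=18  T3=32  T4=19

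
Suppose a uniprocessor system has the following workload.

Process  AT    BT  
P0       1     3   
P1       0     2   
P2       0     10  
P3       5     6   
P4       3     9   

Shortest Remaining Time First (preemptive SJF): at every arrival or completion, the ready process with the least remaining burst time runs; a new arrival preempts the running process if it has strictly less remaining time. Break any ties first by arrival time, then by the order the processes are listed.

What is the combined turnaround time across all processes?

Schedule: | P1 0-2 | P0 2-5 | P3 5-11 | P4 11-20 | P2 20-30 |
Completion: P0=5  P1=2  P2=30  P3=11  P4=20
Turnaround (C−A): P0=4  P1=2  P2=30  P3=6  P4=17
Turnaround = completion − arrival: P0=4, P1=2, P2=30, P3=6, P4=17
Total turnaround = 4 + 2 + 30 + 6 + 17 = 59

59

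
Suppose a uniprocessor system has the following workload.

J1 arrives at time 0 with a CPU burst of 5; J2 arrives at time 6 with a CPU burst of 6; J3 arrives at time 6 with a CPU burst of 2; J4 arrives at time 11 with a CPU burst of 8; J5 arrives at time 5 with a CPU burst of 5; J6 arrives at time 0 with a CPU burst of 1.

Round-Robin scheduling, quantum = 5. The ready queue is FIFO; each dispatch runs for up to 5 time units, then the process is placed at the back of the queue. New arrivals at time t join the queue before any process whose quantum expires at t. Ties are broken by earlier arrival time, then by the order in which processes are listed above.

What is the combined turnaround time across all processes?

Gantt: | J1 0-5 | J6 5-6 | J5 6-11 | J2 11-16 | J3 16-18 | J4 18-23 | J2 23-24 | J4 24-27 |
Completion: J1=5  J2=24  J3=18  J4=27  J5=11  J6=6
Turnaround (C−A): J1=5  J2=18  J3=12  J4=16  J5=6  J6=6
Turnaround = completion − arrival: J1=5, J2=18, J3=12, J4=16, J5=6, J6=6
Total turnaround = 5 + 18 + 12 + 16 + 6 + 6 = 63

63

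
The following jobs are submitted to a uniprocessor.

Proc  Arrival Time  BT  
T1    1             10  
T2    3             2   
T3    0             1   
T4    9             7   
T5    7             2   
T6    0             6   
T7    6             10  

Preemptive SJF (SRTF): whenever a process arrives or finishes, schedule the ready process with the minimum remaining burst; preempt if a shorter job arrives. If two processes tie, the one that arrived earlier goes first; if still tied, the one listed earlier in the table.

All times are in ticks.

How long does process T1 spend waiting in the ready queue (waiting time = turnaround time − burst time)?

17

Schedule: | T3 0-1 | T6 1-3 | T2 3-5 | T6 5-9 | T5 9-11 | T4 11-18 | T1 18-28 | T7 28-38 |
Completion: T1=28  T2=5  T3=1  T4=18  T5=11  T6=9  T7=38
Turnaround (C−A): T1=27  T2=2  T3=1  T4=9  T5=4  T6=9  T7=32
Waiting(T1) = turnaround − burst = 27 − 10 = 17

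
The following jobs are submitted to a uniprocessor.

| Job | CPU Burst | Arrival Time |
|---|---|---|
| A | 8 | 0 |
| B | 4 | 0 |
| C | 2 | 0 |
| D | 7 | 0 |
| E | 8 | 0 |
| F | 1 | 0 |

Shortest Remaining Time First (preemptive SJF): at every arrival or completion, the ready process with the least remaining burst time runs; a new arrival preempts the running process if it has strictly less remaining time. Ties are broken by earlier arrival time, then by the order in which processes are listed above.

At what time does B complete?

7

Timeline: | F 0-1 | C 1-3 | B 3-7 | D 7-14 | A 14-22 | E 22-30 |
Completion: A=22  B=7  C=3  D=14  E=30  F=1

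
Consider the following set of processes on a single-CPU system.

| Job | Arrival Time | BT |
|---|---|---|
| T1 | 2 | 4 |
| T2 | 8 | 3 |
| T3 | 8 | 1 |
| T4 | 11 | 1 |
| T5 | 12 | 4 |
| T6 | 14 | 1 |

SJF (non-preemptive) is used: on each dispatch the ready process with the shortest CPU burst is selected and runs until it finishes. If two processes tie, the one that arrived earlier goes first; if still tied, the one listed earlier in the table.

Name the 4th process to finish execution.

T4

Gantt: | idle 0-2 | T1 2-6 | idle 6-8 | T3 8-9 | T2 9-12 | T4 12-13 | T5 13-17 | T6 17-18 |
Completion: T1=6  T2=12  T3=9  T4=13  T5=17  T6=18
Finish order: T1 → T3 → T2 → T4 → T5 → T6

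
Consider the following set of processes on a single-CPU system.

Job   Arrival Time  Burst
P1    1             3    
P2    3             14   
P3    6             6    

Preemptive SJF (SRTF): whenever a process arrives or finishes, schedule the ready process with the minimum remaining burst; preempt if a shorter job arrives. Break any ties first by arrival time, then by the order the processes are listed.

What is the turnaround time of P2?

Gantt: | idle 0-1 | P1 1-4 | P2 4-6 | P3 6-12 | P2 12-24 |
Completion: P1=4  P2=24  P3=12
Turnaround(P2) = completion − arrival = 24 − 3 = 21

21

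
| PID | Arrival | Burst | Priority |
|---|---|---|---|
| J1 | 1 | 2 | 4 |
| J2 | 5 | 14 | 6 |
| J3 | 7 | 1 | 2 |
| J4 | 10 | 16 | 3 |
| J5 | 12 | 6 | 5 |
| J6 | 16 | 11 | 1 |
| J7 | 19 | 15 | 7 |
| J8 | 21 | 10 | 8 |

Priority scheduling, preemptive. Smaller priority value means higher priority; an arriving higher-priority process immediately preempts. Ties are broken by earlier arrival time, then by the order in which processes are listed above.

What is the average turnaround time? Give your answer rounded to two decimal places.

Schedule: | idle 0-1 | J1 1-3 | idle 3-5 | J2 5-7 | J3 7-8 | J2 8-10 | J4 10-16 | J6 16-27 | J4 27-37 | J5 37-43 | J2 43-53 | J7 53-68 | J8 68-78 |
Completion: J1=3  J2=53  J3=8  J4=37  J5=43  J6=27  J7=68  J8=78
Turnaround (C−A): J1=2  J2=48  J3=1  J4=27  J5=31  J6=11  J7=49  J8=57
Turnaround times: J1=2, J2=48, J3=1, J4=27, J5=31, J6=11, J7=49, J8=57
Average turnaround = (2+48+1+27+31+11+49+57) / 8 = 226/8 = 28.25

28.25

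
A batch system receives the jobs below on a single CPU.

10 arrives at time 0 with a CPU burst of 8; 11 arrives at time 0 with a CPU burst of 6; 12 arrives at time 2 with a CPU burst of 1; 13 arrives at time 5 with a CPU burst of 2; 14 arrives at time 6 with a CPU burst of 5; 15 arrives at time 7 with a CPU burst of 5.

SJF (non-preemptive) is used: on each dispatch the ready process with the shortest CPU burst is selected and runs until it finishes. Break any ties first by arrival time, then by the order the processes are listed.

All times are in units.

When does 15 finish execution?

19

Schedule: | 11 0-6 | 12 6-7 | 13 7-9 | 14 9-14 | 15 14-19 | 10 19-27 |
Completion: 10=27  11=6  12=7  13=9  14=14  15=19
Turnaround (C−A): 10=27  11=6  12=5  13=4  14=8  15=12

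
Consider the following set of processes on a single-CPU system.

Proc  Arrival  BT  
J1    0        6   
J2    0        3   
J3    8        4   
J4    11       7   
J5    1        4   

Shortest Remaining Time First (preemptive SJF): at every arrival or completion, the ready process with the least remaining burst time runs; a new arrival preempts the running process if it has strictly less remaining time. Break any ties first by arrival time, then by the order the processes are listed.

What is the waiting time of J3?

0

Schedule: | J2 0-3 | J5 3-7 | J1 7-8 | J3 8-12 | J1 12-17 | J4 17-24 |
Completion: J1=17  J2=3  J3=12  J4=24  J5=7
Waiting(J3) = turnaround − burst = 4 − 4 = 0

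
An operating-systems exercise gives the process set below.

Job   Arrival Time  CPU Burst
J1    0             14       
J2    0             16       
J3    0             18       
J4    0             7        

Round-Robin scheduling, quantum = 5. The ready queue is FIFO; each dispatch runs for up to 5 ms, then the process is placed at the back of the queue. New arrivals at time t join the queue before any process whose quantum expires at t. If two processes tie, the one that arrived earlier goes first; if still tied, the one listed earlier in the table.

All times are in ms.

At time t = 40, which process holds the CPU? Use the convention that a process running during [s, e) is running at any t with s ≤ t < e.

J1

Schedule: | J1 0-5 | J2 5-10 | J3 10-15 | J4 15-20 | J1 20-25 | J2 25-30 | J3 30-35 | J4 35-37 | J1 37-41 | J2 41-46 | J3 46-51 | J2 51-52 | J3 52-55 |
Completion: J1=41  J2=52  J3=55  J4=37
Turnaround (C−A): J1=41  J2=52  J3=55  J4=37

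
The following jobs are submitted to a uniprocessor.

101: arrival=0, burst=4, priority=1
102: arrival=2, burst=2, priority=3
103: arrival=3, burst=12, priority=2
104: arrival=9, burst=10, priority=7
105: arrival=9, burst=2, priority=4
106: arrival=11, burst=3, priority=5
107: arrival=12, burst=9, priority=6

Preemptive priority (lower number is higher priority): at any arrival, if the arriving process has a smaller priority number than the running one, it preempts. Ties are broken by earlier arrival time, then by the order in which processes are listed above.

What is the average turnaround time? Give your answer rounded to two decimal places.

Timeline: | 101 0-4 | 103 4-16 | 102 16-18 | 105 18-20 | 106 20-23 | 107 23-32 | 104 32-42 |
Completion: 101=4  102=18  103=16  104=42  105=20  106=23  107=32
Turnaround (C−A): 101=4  102=16  103=13  104=33  105=11  106=12  107=20
Turnaround times: 101=4, 102=16, 103=13, 104=33, 105=11, 106=12, 107=20
Average turnaround = (4+16+13+33+11+12+20) / 7 = 109/7 = 15.57

15.57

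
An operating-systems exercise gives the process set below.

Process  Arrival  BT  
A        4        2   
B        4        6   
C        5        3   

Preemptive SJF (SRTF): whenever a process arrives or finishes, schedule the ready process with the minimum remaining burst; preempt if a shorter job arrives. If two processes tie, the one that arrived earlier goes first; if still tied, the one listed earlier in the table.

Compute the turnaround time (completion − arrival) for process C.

4

Gantt: | idle 0-4 | A 4-6 | C 6-9 | B 9-15 |
Completion: A=6  B=15  C=9
Turnaround(C) = completion − arrival = 9 − 5 = 4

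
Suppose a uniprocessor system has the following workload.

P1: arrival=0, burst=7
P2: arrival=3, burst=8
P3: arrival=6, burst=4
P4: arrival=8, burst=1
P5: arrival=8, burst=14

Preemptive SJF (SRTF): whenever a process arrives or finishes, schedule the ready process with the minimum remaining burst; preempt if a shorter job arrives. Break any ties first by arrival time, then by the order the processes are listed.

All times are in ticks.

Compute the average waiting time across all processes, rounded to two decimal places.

Gantt: | P1 0-7 | P3 7-8 | P4 8-9 | P3 9-12 | P2 12-20 | P5 20-34 |
Completion: P1=7  P2=20  P3=12  P4=9  P5=34
Turnaround (C−A): P1=7  P2=17  P3=6  P4=1  P5=26
Waiting times: P1=0, P2=9, P3=2, P4=0, P5=12
Average waiting = (0+9+2+0+12) / 5 = 23/5 = 4.60

4.60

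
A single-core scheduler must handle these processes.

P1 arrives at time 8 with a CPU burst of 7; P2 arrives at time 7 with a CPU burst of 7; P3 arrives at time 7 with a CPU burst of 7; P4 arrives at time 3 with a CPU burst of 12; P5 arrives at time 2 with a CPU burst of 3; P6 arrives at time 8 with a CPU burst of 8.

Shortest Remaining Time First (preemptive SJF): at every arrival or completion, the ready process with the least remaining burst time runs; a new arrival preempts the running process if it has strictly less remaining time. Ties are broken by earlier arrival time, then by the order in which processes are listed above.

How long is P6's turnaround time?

Schedule: | idle 0-2 | P5 2-5 | P4 5-7 | P2 7-14 | P3 14-21 | P1 21-28 | P6 28-36 | P4 36-46 |
Completion: P1=28  P2=14  P3=21  P4=46  P5=5  P6=36
Turnaround (C−A): P1=20  P2=7  P3=14  P4=43  P5=3  P6=28
Turnaround(P6) = completion − arrival = 36 − 8 = 28

28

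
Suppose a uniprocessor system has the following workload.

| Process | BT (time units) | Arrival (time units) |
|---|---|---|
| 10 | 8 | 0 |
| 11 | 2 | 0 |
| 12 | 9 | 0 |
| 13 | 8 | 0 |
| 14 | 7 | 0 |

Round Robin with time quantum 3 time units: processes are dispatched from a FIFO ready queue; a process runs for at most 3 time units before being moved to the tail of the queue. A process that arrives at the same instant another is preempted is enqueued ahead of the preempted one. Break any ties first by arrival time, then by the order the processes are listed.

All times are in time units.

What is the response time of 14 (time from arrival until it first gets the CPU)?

11

Timeline: | 10 0-3 | 11 3-5 | 12 5-8 | 13 8-11 | 14 11-14 | 10 14-17 | 12 17-20 | 13 20-23 | 14 23-26 | 10 26-28 | 12 28-31 | 13 31-33 | 14 33-34 |
Completion: 10=28  11=5  12=31  13=33  14=34
Response(14) = first start − arrival = 11 − 0 = 11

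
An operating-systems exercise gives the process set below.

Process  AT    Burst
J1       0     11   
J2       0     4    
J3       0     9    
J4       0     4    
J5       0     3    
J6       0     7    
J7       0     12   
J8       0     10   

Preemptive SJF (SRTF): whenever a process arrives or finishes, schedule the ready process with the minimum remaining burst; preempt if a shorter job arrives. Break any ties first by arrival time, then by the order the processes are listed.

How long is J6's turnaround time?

18

Gantt: | J5 0-3 | J2 3-7 | J4 7-11 | J6 11-18 | J3 18-27 | J8 27-37 | J1 37-48 | J7 48-60 |
Completion: J1=48  J2=7  J3=27  J4=11  J5=3  J6=18  J7=60  J8=37
Turnaround(J6) = completion − arrival = 18 − 0 = 18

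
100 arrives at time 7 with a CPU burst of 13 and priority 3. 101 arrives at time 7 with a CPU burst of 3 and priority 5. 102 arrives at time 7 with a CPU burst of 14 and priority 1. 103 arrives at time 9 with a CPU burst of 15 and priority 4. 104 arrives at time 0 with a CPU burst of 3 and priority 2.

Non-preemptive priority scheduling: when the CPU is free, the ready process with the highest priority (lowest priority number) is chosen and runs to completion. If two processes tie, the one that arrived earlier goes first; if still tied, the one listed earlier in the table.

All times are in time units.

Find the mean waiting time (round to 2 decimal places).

Schedule: | 104 0-3 | idle 3-7 | 102 7-21 | 100 21-34 | 103 34-49 | 101 49-52 |
Completion: 100=34  101=52  102=21  103=49  104=3
Turnaround (C−A): 100=27  101=45  102=14  103=40  104=3
Waiting times: 100=14, 101=42, 102=0, 103=25, 104=0
Average waiting = (14+42+0+25+0) / 5 = 81/5 = 16.20

16.20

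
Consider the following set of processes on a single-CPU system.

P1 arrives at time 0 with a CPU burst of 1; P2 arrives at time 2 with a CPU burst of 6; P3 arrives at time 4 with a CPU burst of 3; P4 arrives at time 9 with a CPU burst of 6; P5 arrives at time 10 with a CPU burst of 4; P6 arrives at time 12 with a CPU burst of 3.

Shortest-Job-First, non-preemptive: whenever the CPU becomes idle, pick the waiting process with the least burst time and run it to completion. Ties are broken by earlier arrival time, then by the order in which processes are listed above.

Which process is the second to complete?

Schedule: | P1 0-1 | idle 1-2 | P2 2-8 | P3 8-11 | P5 11-15 | P6 15-18 | P4 18-24 |
Completion: P1=1  P2=8  P3=11  P4=24  P5=15  P6=18
Finish order: P1 → P2 → P3 → P5 → P6 → P4

P2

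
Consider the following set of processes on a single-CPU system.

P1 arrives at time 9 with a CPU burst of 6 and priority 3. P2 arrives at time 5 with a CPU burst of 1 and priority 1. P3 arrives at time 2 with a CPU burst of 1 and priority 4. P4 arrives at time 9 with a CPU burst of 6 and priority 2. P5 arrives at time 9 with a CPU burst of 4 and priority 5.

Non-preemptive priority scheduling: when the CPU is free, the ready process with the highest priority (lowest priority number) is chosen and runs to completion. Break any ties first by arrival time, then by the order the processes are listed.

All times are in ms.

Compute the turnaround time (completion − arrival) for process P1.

12

Schedule: | idle 0-2 | P3 2-3 | idle 3-5 | P2 5-6 | idle 6-9 | P4 9-15 | P1 15-21 | P5 21-25 |
Completion: P1=21  P2=6  P3=3  P4=15  P5=25
Turnaround (C−A): P1=12  P2=1  P3=1  P4=6  P5=16
Turnaround(P1) = completion − arrival = 21 − 9 = 12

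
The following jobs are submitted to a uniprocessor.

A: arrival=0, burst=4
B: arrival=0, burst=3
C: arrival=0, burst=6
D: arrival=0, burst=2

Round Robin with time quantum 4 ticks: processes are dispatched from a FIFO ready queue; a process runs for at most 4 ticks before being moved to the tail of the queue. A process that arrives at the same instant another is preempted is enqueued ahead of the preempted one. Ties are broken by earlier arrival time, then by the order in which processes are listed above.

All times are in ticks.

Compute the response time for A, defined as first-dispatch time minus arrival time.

0

Timeline: | A 0-4 | B 4-7 | C 7-11 | D 11-13 | C 13-15 |
Completion: A=4  B=7  C=15  D=13
Response(A) = first start − arrival = 0 − 0 = 0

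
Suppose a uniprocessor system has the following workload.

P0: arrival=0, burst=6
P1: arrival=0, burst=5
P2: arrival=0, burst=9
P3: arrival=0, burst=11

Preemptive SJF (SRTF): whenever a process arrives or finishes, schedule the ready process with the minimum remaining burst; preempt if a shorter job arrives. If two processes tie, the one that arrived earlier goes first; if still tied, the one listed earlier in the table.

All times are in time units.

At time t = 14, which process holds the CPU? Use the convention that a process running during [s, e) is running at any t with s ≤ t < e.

P2

Gantt: | P1 0-5 | P0 5-11 | P2 11-20 | P3 20-31 |
Completion: P0=11  P1=5  P2=20  P3=31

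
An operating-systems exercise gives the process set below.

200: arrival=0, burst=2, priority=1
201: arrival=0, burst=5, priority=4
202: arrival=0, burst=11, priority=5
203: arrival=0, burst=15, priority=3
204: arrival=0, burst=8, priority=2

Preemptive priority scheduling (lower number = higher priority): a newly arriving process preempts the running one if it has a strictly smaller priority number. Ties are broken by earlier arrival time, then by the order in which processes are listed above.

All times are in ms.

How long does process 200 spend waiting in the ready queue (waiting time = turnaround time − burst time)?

Gantt: | 200 0-2 | 204 2-10 | 203 10-25 | 201 25-30 | 202 30-41 |
Completion: 200=2  201=30  202=41  203=25  204=10
Turnaround (C−A): 200=2  201=30  202=41  203=25  204=10
Waiting(200) = turnaround − burst = 2 − 2 = 0

0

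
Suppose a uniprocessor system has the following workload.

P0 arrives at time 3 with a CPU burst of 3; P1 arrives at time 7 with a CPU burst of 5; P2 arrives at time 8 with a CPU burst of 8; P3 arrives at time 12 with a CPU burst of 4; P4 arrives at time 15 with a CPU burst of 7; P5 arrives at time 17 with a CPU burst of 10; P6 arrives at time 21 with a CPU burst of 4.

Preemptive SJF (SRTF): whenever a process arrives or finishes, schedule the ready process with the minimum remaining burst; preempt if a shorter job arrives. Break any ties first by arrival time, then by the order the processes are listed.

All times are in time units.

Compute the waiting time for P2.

Schedule: | idle 0-3 | P0 3-6 | idle 6-7 | P1 7-12 | P3 12-16 | P4 16-23 | P6 23-27 | P2 27-35 | P5 35-45 |
Completion: P0=6  P1=12  P2=35  P3=16  P4=23  P5=45  P6=27
Waiting(P2) = turnaround − burst = 27 − 8 = 19

19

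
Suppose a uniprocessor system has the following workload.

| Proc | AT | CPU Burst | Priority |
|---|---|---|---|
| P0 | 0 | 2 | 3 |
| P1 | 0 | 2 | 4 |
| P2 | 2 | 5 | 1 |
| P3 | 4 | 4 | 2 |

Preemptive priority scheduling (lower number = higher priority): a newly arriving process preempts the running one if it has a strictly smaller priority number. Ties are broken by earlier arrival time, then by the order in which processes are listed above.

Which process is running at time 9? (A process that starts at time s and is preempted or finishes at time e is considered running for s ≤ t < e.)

P3

Timeline: | P0 0-2 | P2 2-7 | P3 7-11 | P1 11-13 |
Completion: P0=2  P1=13  P2=7  P3=11
Turnaround (C−A): P0=2  P1=13  P2=5  P3=7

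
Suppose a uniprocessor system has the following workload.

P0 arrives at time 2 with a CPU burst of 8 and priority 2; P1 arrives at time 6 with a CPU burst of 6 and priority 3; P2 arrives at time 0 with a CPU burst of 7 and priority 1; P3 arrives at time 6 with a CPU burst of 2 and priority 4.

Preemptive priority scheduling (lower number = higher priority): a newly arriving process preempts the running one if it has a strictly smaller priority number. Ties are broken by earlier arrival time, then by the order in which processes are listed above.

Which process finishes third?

Gantt: | P2 0-7 | P0 7-15 | P1 15-21 | P3 21-23 |
Completion: P0=15  P1=21  P2=7  P3=23
Turnaround (C−A): P0=13  P1=15  P2=7  P3=17
Finish order: P2 → P0 → P1 → P3

P1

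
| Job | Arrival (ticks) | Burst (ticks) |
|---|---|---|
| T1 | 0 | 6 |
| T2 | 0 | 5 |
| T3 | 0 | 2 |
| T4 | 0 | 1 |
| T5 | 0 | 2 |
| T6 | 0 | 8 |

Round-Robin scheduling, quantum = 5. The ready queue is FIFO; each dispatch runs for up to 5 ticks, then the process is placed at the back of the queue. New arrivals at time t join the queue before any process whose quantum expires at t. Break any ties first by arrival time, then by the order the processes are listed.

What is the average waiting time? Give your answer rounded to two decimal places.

Gantt: | T1 0-5 | T2 5-10 | T3 10-12 | T4 12-13 | T5 13-15 | T6 15-20 | T1 20-21 | T6 21-24 |
Completion: T1=21  T2=10  T3=12  T4=13  T5=15  T6=24
Turnaround (C−A): T1=21  T2=10  T3=12  T4=13  T5=15  T6=24
Waiting times: T1=15, T2=5, T3=10, T4=12, T5=13, T6=16
Average waiting = (15+5+10+12+13+16) / 6 = 71/6 = 11.83

11.83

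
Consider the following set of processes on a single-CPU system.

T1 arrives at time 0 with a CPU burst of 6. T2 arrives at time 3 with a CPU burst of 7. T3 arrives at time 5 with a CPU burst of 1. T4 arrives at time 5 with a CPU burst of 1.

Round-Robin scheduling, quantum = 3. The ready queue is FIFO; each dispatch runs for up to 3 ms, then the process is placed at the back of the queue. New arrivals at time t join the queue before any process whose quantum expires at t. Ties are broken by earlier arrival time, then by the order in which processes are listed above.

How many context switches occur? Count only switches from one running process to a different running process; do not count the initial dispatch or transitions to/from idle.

5

Gantt: | T1 0-3 | T2 3-6 | T1 6-9 | T3 9-10 | T4 10-11 | T2 11-15 |
Completion: T1=9  T2=15  T3=10  T4=11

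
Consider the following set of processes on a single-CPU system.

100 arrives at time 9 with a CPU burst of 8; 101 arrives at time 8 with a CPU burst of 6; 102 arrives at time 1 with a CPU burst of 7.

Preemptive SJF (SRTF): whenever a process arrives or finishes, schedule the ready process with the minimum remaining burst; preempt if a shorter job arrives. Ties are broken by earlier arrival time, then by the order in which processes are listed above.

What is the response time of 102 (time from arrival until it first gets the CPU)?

0

Timeline: | idle 0-1 | 102 1-8 | 101 8-14 | 100 14-22 |
Completion: 100=22  101=14  102=8
Turnaround (C−A): 100=13  101=6  102=7
Response(102) = first start − arrival = 1 − 1 = 0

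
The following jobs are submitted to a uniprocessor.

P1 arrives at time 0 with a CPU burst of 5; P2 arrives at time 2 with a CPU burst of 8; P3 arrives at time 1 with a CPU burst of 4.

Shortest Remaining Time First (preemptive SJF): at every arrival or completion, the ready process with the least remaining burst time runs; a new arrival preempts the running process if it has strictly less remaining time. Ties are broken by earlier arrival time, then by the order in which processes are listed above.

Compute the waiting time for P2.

Gantt: | P1 0-5 | P3 5-9 | P2 9-17 |
Completion: P1=5  P2=17  P3=9
Turnaround (C−A): P1=5  P2=15  P3=8
Waiting(P2) = turnaround − burst = 15 − 8 = 7

7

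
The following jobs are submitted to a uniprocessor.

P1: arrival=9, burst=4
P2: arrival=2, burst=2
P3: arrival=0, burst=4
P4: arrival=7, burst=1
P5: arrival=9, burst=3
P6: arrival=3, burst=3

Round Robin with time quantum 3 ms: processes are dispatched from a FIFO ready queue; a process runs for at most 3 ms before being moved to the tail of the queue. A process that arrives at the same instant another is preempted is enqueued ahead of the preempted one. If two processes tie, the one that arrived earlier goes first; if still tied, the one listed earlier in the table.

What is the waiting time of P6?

Schedule: | P3 0-3 | P2 3-5 | P6 5-8 | P3 8-9 | P4 9-10 | P1 10-13 | P5 13-16 | P1 16-17 |
Completion: P1=17  P2=5  P3=9  P4=10  P5=16  P6=8
Waiting(P6) = turnaround − burst = 5 − 3 = 2

2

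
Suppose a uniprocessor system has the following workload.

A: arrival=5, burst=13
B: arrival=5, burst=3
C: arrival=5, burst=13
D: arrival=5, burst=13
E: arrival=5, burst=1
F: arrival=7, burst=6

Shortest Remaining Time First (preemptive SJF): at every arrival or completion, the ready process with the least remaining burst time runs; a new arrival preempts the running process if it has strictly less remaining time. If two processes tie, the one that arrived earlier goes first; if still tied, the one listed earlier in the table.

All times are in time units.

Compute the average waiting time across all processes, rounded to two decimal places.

12.00

Gantt: | idle 0-5 | E 5-6 | B 6-9 | F 9-15 | A 15-28 | C 28-41 | D 41-54 |
Completion: A=28  B=9  C=41  D=54  E=6  F=15
Turnaround (C−A): A=23  B=4  C=36  D=49  E=1  F=8
Waiting times: A=10, B=1, C=23, D=36, E=0, F=2
Average waiting = (10+1+23+36+0+2) / 6 = 72/6 = 12.00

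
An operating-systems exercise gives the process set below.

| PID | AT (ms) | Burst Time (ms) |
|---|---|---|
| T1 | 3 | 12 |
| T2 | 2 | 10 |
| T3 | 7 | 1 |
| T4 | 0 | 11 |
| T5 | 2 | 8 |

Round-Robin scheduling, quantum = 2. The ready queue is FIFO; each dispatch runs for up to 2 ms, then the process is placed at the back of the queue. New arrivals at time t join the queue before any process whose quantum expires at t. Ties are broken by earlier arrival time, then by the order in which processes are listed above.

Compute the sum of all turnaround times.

149

Gantt: | T4 0-2 | T2 2-4 | T5 4-6 | T4 6-8 | T1 8-10 | T2 10-12 | T5 12-14 | T3 14-15 | T4 15-17 | T1 17-19 | T2 19-21 | T5 21-23 | T4 23-25 | T1 25-27 | T2 27-29 | T5 29-31 | T4 31-33 | T1 33-35 | T2 35-37 | T4 37-38 | T1 38-42 |
Completion: T1=42  T2=37  T3=15  T4=38  T5=31
Turnaround (C−A): T1=39  T2=35  T3=8  T4=38  T5=29
Turnaround = completion − arrival: T1=39, T2=35, T3=8, T4=38, T5=29
Total turnaround = 39 + 35 + 8 + 38 + 29 = 149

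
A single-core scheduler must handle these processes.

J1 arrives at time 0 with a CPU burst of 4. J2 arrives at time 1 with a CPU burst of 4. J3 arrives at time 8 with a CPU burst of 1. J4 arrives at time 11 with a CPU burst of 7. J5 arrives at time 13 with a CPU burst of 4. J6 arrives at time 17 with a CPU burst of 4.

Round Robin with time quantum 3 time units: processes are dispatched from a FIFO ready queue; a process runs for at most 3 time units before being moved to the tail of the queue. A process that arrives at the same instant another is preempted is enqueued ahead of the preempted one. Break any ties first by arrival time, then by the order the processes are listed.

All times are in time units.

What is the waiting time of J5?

Gantt: | J1 0-3 | J2 3-6 | J1 6-7 | J2 7-8 | J3 8-9 | idle 9-11 | J4 11-14 | J5 14-17 | J4 17-20 | J6 20-23 | J5 23-24 | J4 24-25 | J6 25-26 |
Completion: J1=7  J2=8  J3=9  J4=25  J5=24  J6=26
Waiting(J5) = turnaround − burst = 11 − 4 = 7

7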